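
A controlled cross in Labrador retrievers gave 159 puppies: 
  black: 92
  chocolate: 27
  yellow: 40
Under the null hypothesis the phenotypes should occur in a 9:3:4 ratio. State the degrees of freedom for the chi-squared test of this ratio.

2

A goodness-of-fit test with 3 phenotype classes has df = 3 − 1 = 2.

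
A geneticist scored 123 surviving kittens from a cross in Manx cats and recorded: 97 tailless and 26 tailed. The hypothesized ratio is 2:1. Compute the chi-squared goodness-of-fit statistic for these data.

Under the 2:1 hypothesis (Σ ratio = 3, N = 123):
  tailless: 123 × 2/3 = 82
  tailed: 123 × 1/3 = 41
χ² = Σ (O − E)² / E
  tailless: (97 − 82)² / 82 = 2.7439
  tailed: (26 − 41)² / 41 = 5.4878
χ² = 2.7439 + 5.4878 = 8.2317 ≈ 8.232

8.232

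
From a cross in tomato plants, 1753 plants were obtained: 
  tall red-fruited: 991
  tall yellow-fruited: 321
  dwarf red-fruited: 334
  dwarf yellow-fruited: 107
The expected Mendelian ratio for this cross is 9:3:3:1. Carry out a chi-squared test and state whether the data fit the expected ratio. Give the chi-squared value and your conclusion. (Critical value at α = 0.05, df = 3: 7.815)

0.350; consistent

Under the 9:3:3:1 hypothesis (Σ ratio = 16, N = 1753):
  tall red-fruited: 1753 × 9/16 = 986.0625
  tall yellow-fruited: 1753 × 3/16 = 328.6875
  dwarf red-fruited: 1753 × 3/16 = 328.6875
  dwarf yellow-fruited: 1753 × 1/16 = 109.5625
χ² = Σ (O − E)² / E
  tall red-fruited: (991 − 986.0625)² / 986.0625 = 0.0247
  tall yellow-fruited: (321 − 328.6875)² / 328.6875 = 0.1798
  dwarf red-fruited: (334 − 328.6875)² / 328.6875 = 0.0859
  dwarf yellow-fruited: (107 − 109.5625)² / 109.5625 = 0.0599
χ² = 0.0247 + 0.1798 + 0.0859 + 0.0599 = 0.3503 ≈ 0.350
Degrees of freedom = 4 − 1 = 3; critical value at α = 0.05 is 7.815.
Since 0.350 < 7.815, we fail to reject the null hypothesis — the data are consistent with the 9:3:3:1 ratio.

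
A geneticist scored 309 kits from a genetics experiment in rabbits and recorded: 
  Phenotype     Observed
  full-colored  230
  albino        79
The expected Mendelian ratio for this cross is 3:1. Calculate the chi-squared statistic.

0.053

The 3:1 ratio has 4 parts, so with N = 309 the expected counts are:
  full-colored: 309 × 3/4 = 231.75
  albino: 309 × 1/4 = 77.25
χ² = Σ (O − E)² / E
  full-colored: (230 − 231.75)² / 231.75 = 0.0132
  albino: (79 − 77.25)² / 77.25 = 0.0396
χ² = 0.0132 + 0.0396 = 0.0528 ≈ 0.053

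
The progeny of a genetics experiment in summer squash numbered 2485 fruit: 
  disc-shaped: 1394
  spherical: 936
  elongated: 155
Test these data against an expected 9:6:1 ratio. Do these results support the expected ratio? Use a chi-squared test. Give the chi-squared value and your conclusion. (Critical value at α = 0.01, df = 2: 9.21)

Total ratio parts = 16. Expected numbers out of 2485:
  disc-shaped: 2485 × 9/16 = 1397.8125
  spherical: 2485 × 6/16 = 931.875
  elongated: 2485 × 1/16 = 155.3125
χ² = Σ (O − E)² / E
  disc-shaped: (1394 − 1397.8125)² / 1397.8125 = 0.0104
  spherical: (936 − 931.875)² / 931.875 = 0.0183
  elongated: (155 − 155.3125)² / 155.3125 = 0.0006
χ² = 0.0104 + 0.0183 + 0.0006 = 0.0293 ≈ 0.029
Degrees of freedom = 3 − 1 = 2; critical value at α = 0.01 is 9.21.
Since 0.029 < 9.21, we fail to reject the null hypothesis — the data are consistent with the 9:6:1 ratio.

0.029; consistent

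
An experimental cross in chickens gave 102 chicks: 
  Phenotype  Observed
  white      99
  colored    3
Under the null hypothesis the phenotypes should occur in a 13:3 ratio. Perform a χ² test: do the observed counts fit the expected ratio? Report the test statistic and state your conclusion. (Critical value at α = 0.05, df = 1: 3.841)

16.733; not consistent

Expected counts for N = 102 under a 13:3 ratio (total parts = 16):
  white: 102 × 13/16 = 82.875
  colored: 102 × 3/16 = 19.125
χ² = Σ (O − E)² / E
  white: (99 − 82.875)² / 82.875 = 3.1374
  colored: (3 − 19.125)² / 19.125 = 13.5956
χ² = 3.1374 + 13.5956 = 16.733
Degrees of freedom = 2 − 1 = 1; critical value at α = 0.05 is 3.841.
Since 16.733 > 3.841, we reject the null hypothesis — the data do not fit the 13:3 ratio.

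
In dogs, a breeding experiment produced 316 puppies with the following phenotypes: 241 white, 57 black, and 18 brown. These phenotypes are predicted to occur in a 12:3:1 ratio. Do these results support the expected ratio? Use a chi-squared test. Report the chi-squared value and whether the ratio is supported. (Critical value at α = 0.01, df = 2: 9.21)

The 12:3:1 ratio has 16 parts, so with N = 316 the expected counts are:
  white: 316 × 12/16 = 237
  black: 316 × 3/16 = 59.25
  brown: 316 × 1/16 = 19.75
χ² = Σ (O − E)² / E
  white: (241 − 237)² / 237 = 0.0675
  black: (57 − 59.25)² / 59.25 = 0.0854
  brown: (18 − 19.75)² / 19.75 = 0.1551
χ² = 0.0675 + 0.0854 + 0.1551 = 0.308
Degrees of freedom = 3 − 1 = 2; critical value at α = 0.01 is 9.21.
Since 0.308 < 9.21, we fail to reject the null hypothesis — the data are consistent with the 12:3:1 ratio.

0.308; consistent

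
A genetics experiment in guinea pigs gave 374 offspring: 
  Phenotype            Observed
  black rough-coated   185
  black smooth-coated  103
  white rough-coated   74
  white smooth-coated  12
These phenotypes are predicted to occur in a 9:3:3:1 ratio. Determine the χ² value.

24.222

Expected counts for N = 374 under a 9:3:3:1 ratio (total parts = 16):
  black rough-coated: 374 × 9/16 = 210.375
  black smooth-coated: 374 × 3/16 = 70.125
  white rough-coated: 374 × 3/16 = 70.125
  white smooth-coated: 374 × 1/16 = 23.375
χ² = Σ (O − E)² / E
  black rough-coated: (185 − 210.375)² / 210.375 = 3.0607
  black smooth-coated: (103 − 70.125)² / 70.125 = 15.4120
  white rough-coated: (74 − 70.125)² / 70.125 = 0.2141
  white smooth-coated: (12 − 23.375)² / 23.375 = 5.5354
χ² = 3.0607 + 15.4120 + 0.2141 + 5.5354 = 24.2222 ≈ 24.222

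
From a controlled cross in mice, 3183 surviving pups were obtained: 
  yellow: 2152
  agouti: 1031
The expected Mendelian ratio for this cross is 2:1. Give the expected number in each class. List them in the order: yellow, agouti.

The 2:1 ratio has 3 parts, so with N = 3183 the expected counts are:
  yellow: 3183 × 2/3 = 2122
  agouti: 3183 × 1/3 = 1061

2122, 1061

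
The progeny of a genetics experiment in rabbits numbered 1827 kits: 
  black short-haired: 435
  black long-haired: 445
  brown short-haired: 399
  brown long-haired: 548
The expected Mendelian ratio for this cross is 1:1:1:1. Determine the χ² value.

26.870

Expected counts for N = 1827 under a 1:1:1:1 ratio (total parts = 4):
  black short-haired: 1827 × 1/4 = 456.75
  black long-haired: 1827 × 1/4 = 456.75
  brown short-haired: 1827 × 1/4 = 456.75
  brown long-haired: 1827 × 1/4 = 456.75
χ² = Σ (O − E)² / E
  black short-haired: (435 − 456.75)² / 456.75 = 1.0357
  black long-haired: (445 − 456.75)² / 456.75 = 0.3023
  brown short-haired: (399 − 456.75)² / 456.75 = 7.3017
  brown long-haired: (548 − 456.75)² / 456.75 = 18.2300
χ² = 1.0357 + 0.3023 + 7.3017 + 18.2300 = 26.8697 ≈ 26.870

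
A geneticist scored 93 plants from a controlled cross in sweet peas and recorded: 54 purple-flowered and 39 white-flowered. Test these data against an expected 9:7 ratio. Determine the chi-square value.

Total ratio parts = 16. Expected numbers out of 93:
  purple-flowered: 93 × 9/16 = 52.3125
  white-flowered: 93 × 7/16 = 40.6875
χ² = Σ (O − E)² / E
  purple-flowered: (54 − 52.3125)² / 52.3125 = 0.0544
  white-flowered: (39 − 40.6875)² / 40.6875 = 0.0700
χ² = 0.0544 + 0.0700 = 0.1244 ≈ 0.124

0.124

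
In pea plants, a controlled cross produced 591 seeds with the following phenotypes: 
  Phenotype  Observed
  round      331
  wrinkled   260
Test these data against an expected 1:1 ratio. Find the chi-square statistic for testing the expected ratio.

Total ratio parts = 2. Expected numbers out of 591:
  round: 591 × 1/2 = 295.5
  wrinkled: 591 × 1/2 = 295.5
χ² = Σ (O − E)² / E
  round: (331 − 295.5)² / 295.5 = 4.2648
  wrinkled: (260 − 295.5)² / 295.5 = 4.2648
χ² = 4.2648 + 4.2648 = 8.5296 ≈ 8.530

8.530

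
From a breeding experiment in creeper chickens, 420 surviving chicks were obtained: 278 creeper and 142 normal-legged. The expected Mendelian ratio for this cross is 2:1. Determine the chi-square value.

0.043

Total ratio parts = 3. Expected numbers out of 420:
  creeper: 420 × 2/3 = 280
  normal-legged: 420 × 1/3 = 140
χ² = Σ (O − E)² / E
  creeper: (278 − 280)² / 280 = 0.0143
  normal-legged: (142 − 140)² / 140 = 0.0286
χ² = 0.0143 + 0.0286 = 0.0429 ≈ 0.043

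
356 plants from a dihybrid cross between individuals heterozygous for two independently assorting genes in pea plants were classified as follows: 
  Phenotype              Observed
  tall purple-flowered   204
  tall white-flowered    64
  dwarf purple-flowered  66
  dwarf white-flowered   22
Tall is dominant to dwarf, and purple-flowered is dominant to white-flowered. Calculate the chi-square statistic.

0.195

A dihybrid F₂ with independent assortment and complete dominance at both loci gives a 9:3:3:1 phenotypic ratio.
Under the 9:3:3:1 hypothesis (Σ ratio = 16, N = 356):
  tall purple-flowered: 356 × 9/16 = 200.25
  tall white-flowered: 356 × 3/16 = 66.75
  dwarf purple-flowered: 356 × 3/16 = 66.75
  dwarf white-flowered: 356 × 1/16 = 22.25
χ² = Σ (O − E)² / E
  tall purple-flowered: (204 − 200.25)² / 200.25 = 0.0702
  tall white-flowered: (64 − 66.75)² / 66.75 = 0.1133
  dwarf purple-flowered: (66 − 66.75)² / 66.75 = 0.0084
  dwarf white-flowered: (22 − 22.25)² / 22.25 = 0.0028
χ² = 0.0702 + 0.1133 + 0.0084 + 0.0028 = 0.1947 ≈ 0.195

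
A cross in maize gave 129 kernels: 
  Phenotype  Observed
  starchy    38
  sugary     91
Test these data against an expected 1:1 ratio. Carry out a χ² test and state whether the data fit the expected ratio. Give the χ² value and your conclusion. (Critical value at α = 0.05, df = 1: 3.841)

Total ratio parts = 2. Expected numbers out of 129:
  starchy: 129 × 1/2 = 64.5
  sugary: 129 × 1/2 = 64.5
χ² = Σ (O − E)² / E
  starchy: (38 − 64.5)² / 64.5 = 10.8876
  sugary: (91 − 64.5)² / 64.5 = 10.8876
χ² = 10.8876 + 10.8876 = 21.7752 ≈ 21.775
Degrees of freedom = 2 − 1 = 1; critical value at α = 0.05 is 3.841.
Since 21.775 > 3.841, we reject the null hypothesis — the data do not fit the 1:1 ratio.

21.775; not consistent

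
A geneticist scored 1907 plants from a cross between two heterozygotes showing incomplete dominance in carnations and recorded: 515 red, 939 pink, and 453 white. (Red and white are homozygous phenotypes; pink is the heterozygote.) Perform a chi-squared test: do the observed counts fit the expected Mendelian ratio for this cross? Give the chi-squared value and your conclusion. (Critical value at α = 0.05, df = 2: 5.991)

4.472; consistent

With incomplete dominance, a heterozygote × heterozygote cross gives a 1:2:1 phenotypic ratio.
Total ratio parts = 4. Expected numbers out of 1907:
  red: 1907 × 1/4 = 476.75
  pink: 1907 × 2/4 = 953.5
  white: 1907 × 1/4 = 476.75
χ² = Σ (O − E)² / E
  red: (515 − 476.75)² / 476.75 = 3.0688
  pink: (939 − 953.5)² / 953.5 = 0.2205
  white: (453 − 476.75)² / 476.75 = 1.1831
χ² = 3.0688 + 0.2205 + 1.1831 = 4.4724 ≈ 4.472
Degrees of freedom = 3 − 1 = 2; critical value at α = 0.05 is 5.991.
Since 4.472 < 5.991, we fail to reject the null hypothesis — the data are consistent with the 1:2:1 ratio.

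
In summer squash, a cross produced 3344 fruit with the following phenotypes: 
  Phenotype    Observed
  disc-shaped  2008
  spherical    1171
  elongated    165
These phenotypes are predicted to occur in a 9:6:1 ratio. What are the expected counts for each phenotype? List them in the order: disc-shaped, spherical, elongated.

Expected counts for N = 3344 under a 9:6:1 ratio (total parts = 16):
  disc-shaped: 3344 × 9/16 = 1881
  spherical: 3344 × 6/16 = 1254
  elongated: 3344 × 1/16 = 209

1881, 1254, 209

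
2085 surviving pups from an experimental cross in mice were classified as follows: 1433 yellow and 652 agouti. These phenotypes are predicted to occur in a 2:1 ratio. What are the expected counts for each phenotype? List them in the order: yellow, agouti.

1390, 695

Total ratio parts = 3. Expected numbers out of 2085:
  yellow: 2085 × 2/3 = 1390
  agouti: 2085 × 1/3 = 695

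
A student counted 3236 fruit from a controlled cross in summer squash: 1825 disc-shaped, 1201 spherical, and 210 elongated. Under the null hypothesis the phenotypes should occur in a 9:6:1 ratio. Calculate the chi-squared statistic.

Under the 9:6:1 hypothesis (Σ ratio = 16, N = 3236):
  disc-shaped: 3236 × 9/16 = 1820.25
  spherical: 3236 × 6/16 = 1213.5
  elongated: 3236 × 1/16 = 202.25
χ² = Σ (O − E)² / E
  disc-shaped: (1825 − 1820.25)² / 1820.25 = 0.0124
  spherical: (1201 − 1213.5)² / 1213.5 = 0.1288
  elongated: (210 − 202.25)² / 202.25 = 0.2970
χ² = 0.0124 + 0.1288 + 0.2970 = 0.4382 ≈ 0.438

0.438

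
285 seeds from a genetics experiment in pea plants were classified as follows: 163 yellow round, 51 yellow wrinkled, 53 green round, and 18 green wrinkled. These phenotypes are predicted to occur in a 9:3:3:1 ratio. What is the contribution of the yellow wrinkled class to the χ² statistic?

Expected counts for N = 285 under a 9:3:3:1 ratio (total parts = 16):
  yellow round: 285 × 9/16 = 160.3125
  yellow wrinkled: 285 × 3/16 = 53.4375
  green round: 285 × 3/16 = 53.4375
  green wrinkled: 285 × 1/16 = 17.8125
Contribution of yellow wrinkled: (51 − 53.4375)² / 53.4375 = 0.1112

0.111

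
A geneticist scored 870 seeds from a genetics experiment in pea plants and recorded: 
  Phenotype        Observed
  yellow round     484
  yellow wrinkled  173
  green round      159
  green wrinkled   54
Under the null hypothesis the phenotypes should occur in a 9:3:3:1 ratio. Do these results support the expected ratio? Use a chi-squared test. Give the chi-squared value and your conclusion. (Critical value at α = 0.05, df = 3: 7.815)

0.764; consistent

The 9:3:3:1 ratio has 16 parts, so with N = 870 the expected counts are:
  yellow round: 870 × 9/16 = 489.375
  yellow wrinkled: 870 × 3/16 = 163.125
  green round: 870 × 3/16 = 163.125
  green wrinkled: 870 × 1/16 = 54.375
χ² = Σ (O − E)² / E
  yellow round: (484 − 489.375)² / 489.375 = 0.0590
  yellow wrinkled: (173 − 163.125)² / 163.125 = 0.5978
  green round: (159 − 163.125)² / 163.125 = 0.1043
  green wrinkled: (54 − 54.375)² / 54.375 = 0.0026
χ² = 0.0590 + 0.5978 + 0.1043 + 0.0026 = 0.7637 ≈ 0.764
Degrees of freedom = 4 − 1 = 3; critical value at α = 0.05 is 7.815.
Since 0.764 < 7.815, we fail to reject the null hypothesis — the data are consistent with the 9:3:3:1 ratio.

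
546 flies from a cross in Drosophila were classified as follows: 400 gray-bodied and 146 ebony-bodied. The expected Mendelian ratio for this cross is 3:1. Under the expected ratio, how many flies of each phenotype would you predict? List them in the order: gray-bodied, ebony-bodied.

Total ratio parts = 4. Expected numbers out of 546:
  gray-bodied: 546 × 3/4 = 409.5
  ebony-bodied: 546 × 1/4 = 136.5

409.5, 136.5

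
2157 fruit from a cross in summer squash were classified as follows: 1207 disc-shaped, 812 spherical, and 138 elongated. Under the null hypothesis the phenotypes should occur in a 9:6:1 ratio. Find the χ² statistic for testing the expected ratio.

The 9:6:1 ratio has 16 parts, so with N = 2157 the expected counts are:
  disc-shaped: 2157 × 9/16 = 1213.3125
  spherical: 2157 × 6/16 = 808.875
  elongated: 2157 × 1/16 = 134.8125
χ² = Σ (O − E)² / E
  disc-shaped: (1207 − 1213.3125)² / 1213.3125 = 0.0328
  spherical: (812 − 808.875)² / 808.875 = 0.0121
  elongated: (138 − 134.8125)² / 134.8125 = 0.0754
χ² = 0.0328 + 0.0121 + 0.0754 = 0.1203 ≈ 0.120

0.120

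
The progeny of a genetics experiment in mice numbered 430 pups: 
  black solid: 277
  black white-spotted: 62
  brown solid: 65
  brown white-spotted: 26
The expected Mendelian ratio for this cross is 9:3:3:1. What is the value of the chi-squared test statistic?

Under the 9:3:3:1 hypothesis (Σ ratio = 16, N = 430):
  black solid: 430 × 9/16 = 241.875
  black white-spotted: 430 × 3/16 = 80.625
  brown solid: 430 × 3/16 = 80.625
  brown white-spotted: 430 × 1/16 = 26.875
χ² = Σ (O − E)² / E
  black solid: (277 − 241.875)² / 241.875 = 5.1008
  black white-spotted: (62 − 80.625)² / 80.625 = 4.3025
  brown solid: (65 − 80.625)² / 80.625 = 3.0281
  brown white-spotted: (26 − 26.875)² / 26.875 = 0.0285
χ² = 5.1008 + 4.3025 + 3.0281 + 0.0285 = 12.4599 ≈ 12.460

12.460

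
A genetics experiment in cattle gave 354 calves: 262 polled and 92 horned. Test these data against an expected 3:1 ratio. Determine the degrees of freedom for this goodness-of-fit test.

1

A goodness-of-fit test with 2 phenotype classes has df = 2 − 1 = 1.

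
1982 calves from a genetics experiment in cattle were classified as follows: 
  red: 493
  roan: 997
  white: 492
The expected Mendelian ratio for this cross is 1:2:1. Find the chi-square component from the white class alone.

Under the 1:2:1 hypothesis (Σ ratio = 4, N = 1982):
  red: 1982 × 1/4 = 495.5
  roan: 1982 × 2/4 = 991
  white: 1982 × 1/4 = 495.5
Contribution of white: (492 − 495.5)² / 495.5 = 0.0247

0.025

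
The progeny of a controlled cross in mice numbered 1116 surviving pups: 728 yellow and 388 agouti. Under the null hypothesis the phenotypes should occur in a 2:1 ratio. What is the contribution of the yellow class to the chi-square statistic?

0.344

Expected counts for N = 1116 under a 2:1 ratio (total parts = 3):
  yellow: 1116 × 2/3 = 744
  agouti: 1116 × 1/3 = 372
Contribution of yellow: (728 − 744)² / 744 = 0.3441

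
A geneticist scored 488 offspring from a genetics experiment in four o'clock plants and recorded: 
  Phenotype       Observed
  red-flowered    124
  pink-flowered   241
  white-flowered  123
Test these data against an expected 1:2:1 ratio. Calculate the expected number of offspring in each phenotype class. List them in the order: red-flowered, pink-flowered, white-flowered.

122, 244, 122

Total ratio parts = 4. Expected numbers out of 488:
  red-flowered: 488 × 1/4 = 122
  pink-flowered: 488 × 2/4 = 244
  white-flowered: 488 × 1/4 = 122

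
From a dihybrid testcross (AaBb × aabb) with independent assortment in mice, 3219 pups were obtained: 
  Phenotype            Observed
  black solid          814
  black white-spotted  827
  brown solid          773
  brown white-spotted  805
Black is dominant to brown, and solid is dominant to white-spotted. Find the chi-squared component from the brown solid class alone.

A dihybrid testcross with independent assortment gives a 1:1:1:1 ratio.
Expected counts for N = 3219 under a 1:1:1:1 ratio (total parts = 4):
  black solid: 3219 × 1/4 = 804.75
  black white-spotted: 3219 × 1/4 = 804.75
  brown solid: 3219 × 1/4 = 804.75
  brown white-spotted: 3219 × 1/4 = 804.75
Contribution of brown solid: (773 − 804.75)² / 804.75 = 1.2526

1.253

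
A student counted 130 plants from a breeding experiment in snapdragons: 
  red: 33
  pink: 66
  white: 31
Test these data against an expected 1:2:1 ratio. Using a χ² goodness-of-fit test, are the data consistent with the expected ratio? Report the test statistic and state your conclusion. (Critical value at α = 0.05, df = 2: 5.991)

Under the 1:2:1 hypothesis (Σ ratio = 4, N = 130):
  red: 130 × 1/4 = 32.5
  pink: 130 × 2/4 = 65
  white: 130 × 1/4 = 32.5
χ² = Σ (O − E)² / E
  red: (33 − 32.5)² / 32.5 = 0.0077
  pink: (66 − 65)² / 65 = 0.0154
  white: (31 − 32.5)² / 32.5 = 0.0692
χ² = 0.0077 + 0.0154 + 0.0692 = 0.0923 ≈ 0.092
Degrees of freedom = 3 − 1 = 2; critical value at α = 0.05 is 5.991.
Since 0.092 < 5.991, we fail to reject the null hypothesis — the data are consistent with the 1:2:1 ratio.

0.092; consistent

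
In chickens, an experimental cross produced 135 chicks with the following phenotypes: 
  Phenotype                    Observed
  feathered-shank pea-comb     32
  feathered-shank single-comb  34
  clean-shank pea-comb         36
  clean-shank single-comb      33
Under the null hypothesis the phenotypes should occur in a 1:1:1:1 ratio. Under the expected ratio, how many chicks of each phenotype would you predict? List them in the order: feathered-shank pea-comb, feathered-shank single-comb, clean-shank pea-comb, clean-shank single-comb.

Under the 1:1:1:1 hypothesis (Σ ratio = 4, N = 135):
  feathered-shank pea-comb: 135 × 1/4 = 33.75
  feathered-shank single-comb: 135 × 1/4 = 33.75
  clean-shank pea-comb: 135 × 1/4 = 33.75
  clean-shank single-comb: 135 × 1/4 = 33.75

33.75, 33.75, 33.75, 33.75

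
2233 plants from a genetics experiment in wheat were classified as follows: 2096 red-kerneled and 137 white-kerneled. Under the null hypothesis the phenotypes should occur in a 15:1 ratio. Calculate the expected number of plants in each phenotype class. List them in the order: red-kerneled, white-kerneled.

2093.4375, 139.5625

The 15:1 ratio has 16 parts, so with N = 2233 the expected counts are:
  red-kerneled: 2233 × 15/16 = 2093.4375
  white-kerneled: 2233 × 1/16 = 139.5625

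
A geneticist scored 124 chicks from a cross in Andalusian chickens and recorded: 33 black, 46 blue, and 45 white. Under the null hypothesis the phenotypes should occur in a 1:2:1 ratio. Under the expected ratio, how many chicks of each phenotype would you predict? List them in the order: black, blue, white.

Total ratio parts = 4. Expected numbers out of 124:
  black: 124 × 1/4 = 31
  blue: 124 × 2/4 = 62
  white: 124 × 1/4 = 31

31, 62, 31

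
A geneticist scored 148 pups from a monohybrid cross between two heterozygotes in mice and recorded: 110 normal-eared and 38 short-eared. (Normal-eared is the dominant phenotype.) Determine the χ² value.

For a monohybrid cross between heterozygotes with complete dominance, the expected phenotypic ratio is 3:1.
Under the 3:1 hypothesis (Σ ratio = 4, N = 148):
  normal-eared: 148 × 3/4 = 111
  short-eared: 148 × 1/4 = 37
χ² = Σ (O − E)² / E
  normal-eared: (110 − 111)² / 111 = 0.0090
  short-eared: (38 − 37)² / 37 = 0.0270
χ² = 0.0090 + 0.0270 = 0.036

0.036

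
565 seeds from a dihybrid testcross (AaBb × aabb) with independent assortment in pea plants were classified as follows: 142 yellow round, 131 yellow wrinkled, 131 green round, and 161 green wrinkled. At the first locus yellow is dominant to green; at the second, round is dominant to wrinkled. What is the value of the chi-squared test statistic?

4.253

A dihybrid testcross with independent assortment gives a 1:1:1:1 ratio.
Expected counts for N = 565 under a 1:1:1:1 ratio (total parts = 4):
  yellow round: 565 × 1/4 = 141.25
  yellow wrinkled: 565 × 1/4 = 141.25
  green round: 565 × 1/4 = 141.25
  green wrinkled: 565 × 1/4 = 141.25
χ² = Σ (O − E)² / E
  yellow round: (142 − 141.25)² / 141.25 = 0.0040
  yellow wrinkled: (131 − 141.25)² / 141.25 = 0.7438
  green round: (131 − 141.25)² / 141.25 = 0.7438
  green wrinkled: (161 − 141.25)² / 141.25 = 2.7615
χ² = 0.0040 + 0.7438 + 0.7438 + 2.7615 = 4.2531 ≈ 4.253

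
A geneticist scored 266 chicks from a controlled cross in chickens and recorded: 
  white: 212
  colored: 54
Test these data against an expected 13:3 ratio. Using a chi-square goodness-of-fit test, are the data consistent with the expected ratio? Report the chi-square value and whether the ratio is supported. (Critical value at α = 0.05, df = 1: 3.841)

0.420; consistent

The 13:3 ratio has 16 parts, so with N = 266 the expected counts are:
  white: 266 × 13/16 = 216.125
  colored: 266 × 3/16 = 49.875
χ² = Σ (O − E)² / E
  white: (212 − 216.125)² / 216.125 = 0.0787
  colored: (54 − 49.875)² / 49.875 = 0.3412
χ² = 0.0787 + 0.3412 = 0.4199 ≈ 0.420
Degrees of freedom = 2 − 1 = 1; critical value at α = 0.05 is 3.841.
Since 0.420 < 3.841, we fail to reject the null hypothesis — the data are consistent with the 13:3 ratio.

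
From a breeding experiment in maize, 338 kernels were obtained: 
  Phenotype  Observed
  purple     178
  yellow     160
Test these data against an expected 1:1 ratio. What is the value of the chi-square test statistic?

0.959

The 1:1 ratio has 2 parts, so with N = 338 the expected counts are:
  purple: 338 × 1/2 = 169
  yellow: 338 × 1/2 = 169
χ² = Σ (O − E)² / E
  purple: (178 − 169)² / 169 = 0.4793
  yellow: (160 − 169)² / 169 = 0.4793
χ² = 0.4793 + 0.4793 = 0.9586 ≈ 0.959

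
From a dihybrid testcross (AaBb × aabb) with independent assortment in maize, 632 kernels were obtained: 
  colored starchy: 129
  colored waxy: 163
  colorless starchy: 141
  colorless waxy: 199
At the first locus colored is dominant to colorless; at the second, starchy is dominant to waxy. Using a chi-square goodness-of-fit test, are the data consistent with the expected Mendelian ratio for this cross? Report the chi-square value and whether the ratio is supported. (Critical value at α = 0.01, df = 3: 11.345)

A dihybrid testcross with independent assortment gives a 1:1:1:1 ratio.
Expected counts for N = 632 under a 1:1:1:1 ratio (total parts = 4):
  colored starchy: 632 × 1/4 = 158
  colored waxy: 632 × 1/4 = 158
  colorless starchy: 632 × 1/4 = 158
  colorless waxy: 632 × 1/4 = 158
χ² = Σ (O − E)² / E
  colored starchy: (129 − 158)² / 158 = 5.3228
  colored waxy: (163 − 158)² / 158 = 0.1582
  colorless starchy: (141 − 158)² / 158 = 1.8291
  colorless waxy: (199 − 158)² / 158 = 10.6392
χ² = 5.3228 + 0.1582 + 1.8291 + 10.6392 = 17.9493 ≈ 17.949
Degrees of freedom = 4 − 1 = 3; critical value at α = 0.01 is 11.345.
Since 17.949 > 11.345, we reject the null hypothesis — the data do not fit the 1:1:1:1 ratio.

17.949; not consistent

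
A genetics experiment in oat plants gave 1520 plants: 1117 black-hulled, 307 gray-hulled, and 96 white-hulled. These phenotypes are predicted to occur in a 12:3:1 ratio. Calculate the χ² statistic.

2.173

The 12:3:1 ratio has 16 parts, so with N = 1520 the expected counts are:
  black-hulled: 1520 × 12/16 = 1140
  gray-hulled: 1520 × 3/16 = 285
  white-hulled: 1520 × 1/16 = 95
χ² = Σ (O − E)² / E
  black-hulled: (1117 − 1140)² / 1140 = 0.4640
  gray-hulled: (307 − 285)² / 285 = 1.6982
  white-hulled: (96 − 95)² / 95 = 0.0105
χ² = 0.4640 + 1.6982 + 0.0105 = 2.1727 ≈ 2.173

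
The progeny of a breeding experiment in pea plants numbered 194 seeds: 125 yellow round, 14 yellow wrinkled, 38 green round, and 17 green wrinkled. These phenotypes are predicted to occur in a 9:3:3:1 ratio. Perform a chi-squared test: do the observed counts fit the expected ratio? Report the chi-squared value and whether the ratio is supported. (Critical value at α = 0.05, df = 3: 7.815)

18.105; not consistent

Total ratio parts = 16. Expected numbers out of 194:
  yellow round: 194 × 9/16 = 109.125
  yellow wrinkled: 194 × 3/16 = 36.375
  green round: 194 × 3/16 = 36.375
  green wrinkled: 194 × 1/16 = 12.125
χ² = Σ (O − E)² / E
  yellow round: (125 − 109.125)² / 109.125 = 2.3094
  yellow wrinkled: (14 − 36.375)² / 36.375 = 13.7633
  green round: (38 − 36.375)² / 36.375 = 0.0726
  green wrinkled: (17 − 12.125)² / 12.125 = 1.9601
χ² = 2.3094 + 13.7633 + 0.0726 + 1.9601 = 18.1054 ≈ 18.105
Degrees of freedom = 4 − 1 = 3; critical value at α = 0.05 is 7.815.
Since 18.105 > 7.815, we reject the null hypothesis — the data do not fit the 9:3:3:1 ratio.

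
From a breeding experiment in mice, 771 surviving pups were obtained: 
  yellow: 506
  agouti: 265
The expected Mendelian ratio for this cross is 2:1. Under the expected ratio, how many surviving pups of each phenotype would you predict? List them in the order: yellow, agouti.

514, 257

Expected counts for N = 771 under a 2:1 ratio (total parts = 3):
  yellow: 771 × 2/3 = 514
  agouti: 771 × 1/3 = 257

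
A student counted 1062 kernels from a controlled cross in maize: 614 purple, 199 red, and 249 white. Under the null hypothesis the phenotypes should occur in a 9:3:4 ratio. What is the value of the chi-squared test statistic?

1.488

The 9:3:4 ratio has 16 parts, so with N = 1062 the expected counts are:
  purple: 1062 × 9/16 = 597.375
  red: 1062 × 3/16 = 199.125
  white: 1062 × 4/16 = 265.5
χ² = Σ (O − E)² / E
  purple: (614 − 597.375)² / 597.375 = 0.4627
  red: (199 − 199.125)² / 199.125 = 0.0001
  white: (249 − 265.5)² / 265.5 = 1.0254
χ² = 0.4627 + 0.0001 + 1.0254 = 1.4882 ≈ 1.488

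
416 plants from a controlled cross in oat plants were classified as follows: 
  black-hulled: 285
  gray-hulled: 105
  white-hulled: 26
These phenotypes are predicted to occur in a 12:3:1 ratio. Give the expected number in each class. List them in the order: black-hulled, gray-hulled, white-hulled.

312, 78, 26

The 12:3:1 ratio has 16 parts, so with N = 416 the expected counts are:
  black-hulled: 416 × 12/16 = 312
  gray-hulled: 416 × 3/16 = 78
  white-hulled: 416 × 1/16 = 26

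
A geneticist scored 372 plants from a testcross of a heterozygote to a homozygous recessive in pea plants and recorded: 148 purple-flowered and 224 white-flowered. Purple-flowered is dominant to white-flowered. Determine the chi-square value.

15.527

A testcross of a heterozygote (Aa × aa) gives a 1:1 phenotypic ratio.
Under the 1:1 hypothesis (Σ ratio = 2, N = 372):
  purple-flowered: 372 × 1/2 = 186
  white-flowered: 372 × 1/2 = 186
χ² = Σ (O − E)² / E
  purple-flowered: (148 − 186)² / 186 = 7.7634
  white-flowered: (224 − 186)² / 186 = 7.7634
χ² = 7.7634 + 7.7634 = 15.5268 ≈ 15.527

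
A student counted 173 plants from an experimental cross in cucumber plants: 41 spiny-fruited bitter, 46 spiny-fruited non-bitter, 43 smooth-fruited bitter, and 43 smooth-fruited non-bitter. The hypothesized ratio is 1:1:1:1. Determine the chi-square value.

0.295

Total ratio parts = 4. Expected numbers out of 173:
  spiny-fruited bitter: 173 × 1/4 = 43.25
  spiny-fruited non-bitter: 173 × 1/4 = 43.25
  smooth-fruited bitter: 173 × 1/4 = 43.25
  smooth-fruited non-bitter: 173 × 1/4 = 43.25
χ² = Σ (O − E)² / E
  spiny-fruited bitter: (41 − 43.25)² / 43.25 = 0.1171
  spiny-fruited non-bitter: (46 − 43.25)² / 43.25 = 0.1749
  smooth-fruited bitter: (43 − 43.25)² / 43.25 = 0.0014
  smooth-fruited non-bitter: (43 − 43.25)² / 43.25 = 0.0014
χ² = 0.1171 + 0.1749 + 0.0014 + 0.0014 = 0.2948 ≈ 0.295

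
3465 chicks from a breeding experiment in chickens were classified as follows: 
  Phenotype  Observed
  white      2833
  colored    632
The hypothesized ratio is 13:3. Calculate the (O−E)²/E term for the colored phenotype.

Total ratio parts = 16. Expected numbers out of 3465:
  white: 3465 × 13/16 = 2815.3125
  colored: 3465 × 3/16 = 649.6875
Contribution of colored: (632 − 649.6875)² / 649.6875 = 0.4815

0.482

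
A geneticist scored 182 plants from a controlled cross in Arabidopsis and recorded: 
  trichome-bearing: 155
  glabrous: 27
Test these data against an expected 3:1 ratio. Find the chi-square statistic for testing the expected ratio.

10.029

The 3:1 ratio has 4 parts, so with N = 182 the expected counts are:
  trichome-bearing: 182 × 3/4 = 136.5
  glabrous: 182 × 1/4 = 45.5
χ² = Σ (O − E)² / E
  trichome-bearing: (155 − 136.5)² / 136.5 = 2.5073
  glabrous: (27 − 45.5)² / 45.5 = 7.5220
χ² = 2.5073 + 7.5220 = 10.0293 ≈ 10.029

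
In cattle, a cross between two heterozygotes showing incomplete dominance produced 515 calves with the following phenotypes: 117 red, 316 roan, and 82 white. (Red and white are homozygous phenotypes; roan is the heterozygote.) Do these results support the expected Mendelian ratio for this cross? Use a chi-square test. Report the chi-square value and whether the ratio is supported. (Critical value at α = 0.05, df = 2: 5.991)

31.338; not consistent

With incomplete dominance, a heterozygote × heterozygote cross gives a 1:2:1 phenotypic ratio.
Expected counts for N = 515 under a 1:2:1 ratio (total parts = 4):
  red: 515 × 1/4 = 128.75
  roan: 515 × 2/4 = 257.5
  white: 515 × 1/4 = 128.75
χ² = Σ (O − E)² / E
  red: (117 − 128.75)² / 128.75 = 1.0723
  roan: (316 − 257.5)² / 257.5 = 13.2903
  white: (82 − 128.75)² / 128.75 = 16.9752
χ² = 1.0723 + 13.2903 + 16.9752 = 31.3378 ≈ 31.338
Degrees of freedom = 3 − 1 = 2; critical value at α = 0.05 is 5.991.
Since 31.338 > 5.991, we reject the null hypothesis — the data do not fit the 1:2:1 ratio.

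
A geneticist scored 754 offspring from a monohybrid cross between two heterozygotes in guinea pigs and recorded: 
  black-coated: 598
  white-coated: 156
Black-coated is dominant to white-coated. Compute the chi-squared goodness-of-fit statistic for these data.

7.471

For a monohybrid cross between heterozygotes with complete dominance, the expected phenotypic ratio is 3:1.
Under the 3:1 hypothesis (Σ ratio = 4, N = 754):
  black-coated: 754 × 3/4 = 565.5
  white-coated: 754 × 1/4 = 188.5
χ² = Σ (O − E)² / E
  black-coated: (598 − 565.5)² / 565.5 = 1.8678
  white-coated: (156 − 188.5)² / 188.5 = 5.6034
χ² = 1.8678 + 5.6034 = 7.4712 ≈ 7.471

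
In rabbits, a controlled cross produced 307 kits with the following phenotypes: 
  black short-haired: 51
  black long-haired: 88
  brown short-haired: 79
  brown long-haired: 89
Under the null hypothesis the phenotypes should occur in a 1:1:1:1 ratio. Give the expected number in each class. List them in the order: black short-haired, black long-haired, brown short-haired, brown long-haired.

Expected counts for N = 307 under a 1:1:1:1 ratio (total parts = 4):
  black short-haired: 307 × 1/4 = 76.75
  black long-haired: 307 × 1/4 = 76.75
  brown short-haired: 307 × 1/4 = 76.75
  brown long-haired: 307 × 1/4 = 76.75

76.75, 76.75, 76.75, 76.75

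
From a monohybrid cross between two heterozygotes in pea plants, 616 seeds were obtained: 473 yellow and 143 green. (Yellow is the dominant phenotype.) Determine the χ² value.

1.048

For a monohybrid cross between heterozygotes with complete dominance, the expected phenotypic ratio is 3:1.
Under the 3:1 hypothesis (Σ ratio = 4, N = 616):
  yellow: 616 × 3/4 = 462
  green: 616 × 1/4 = 154
χ² = Σ (O − E)² / E
  yellow: (473 − 462)² / 462 = 0.2619
  green: (143 − 154)² / 154 = 0.7857
χ² = 0.2619 + 0.7857 = 1.0476 ≈ 1.048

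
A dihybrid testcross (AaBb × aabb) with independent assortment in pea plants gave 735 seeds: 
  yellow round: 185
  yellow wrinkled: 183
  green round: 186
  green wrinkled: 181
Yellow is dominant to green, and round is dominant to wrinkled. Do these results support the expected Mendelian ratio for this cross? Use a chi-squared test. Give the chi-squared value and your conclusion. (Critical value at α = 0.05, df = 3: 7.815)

A dihybrid testcross with independent assortment gives a 1:1:1:1 ratio.
Expected counts for N = 735 under a 1:1:1:1 ratio (total parts = 4):
  yellow round: 735 × 1/4 = 183.75
  yellow wrinkled: 735 × 1/4 = 183.75
  green round: 735 × 1/4 = 183.75
  green wrinkled: 735 × 1/4 = 183.75
χ² = Σ (O − E)² / E
  yellow round: (185 − 183.75)² / 183.75 = 0.0085
  yellow wrinkled: (183 − 183.75)² / 183.75 = 0.0031
  green round: (186 − 183.75)² / 183.75 = 0.0276
  green wrinkled: (181 − 183.75)² / 183.75 = 0.0412
χ² = 0.0085 + 0.0031 + 0.0276 + 0.0412 = 0.0804 ≈ 0.080
Degrees of freedom = 4 − 1 = 3; critical value at α = 0.05 is 7.815.
Since 0.080 < 7.815, we fail to reject the null hypothesis — the data are consistent with the 1:1:1:1 ratio.

0.080; consistent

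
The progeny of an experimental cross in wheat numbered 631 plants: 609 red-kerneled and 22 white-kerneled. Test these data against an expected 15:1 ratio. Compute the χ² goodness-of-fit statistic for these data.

8.224

The 15:1 ratio has 16 parts, so with N = 631 the expected counts are:
  red-kerneled: 631 × 15/16 = 591.5625
  white-kerneled: 631 × 1/16 = 39.4375
χ² = Σ (O − E)² / E
  red-kerneled: (609 − 591.5625)² / 591.5625 = 0.5140
  white-kerneled: (22 − 39.4375)² / 39.4375 = 7.7101
χ² = 0.5140 + 7.7101 = 8.2241 ≈ 8.224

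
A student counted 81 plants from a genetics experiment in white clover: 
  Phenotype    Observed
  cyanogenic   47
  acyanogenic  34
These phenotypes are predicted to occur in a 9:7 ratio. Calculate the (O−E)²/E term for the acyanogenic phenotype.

Under the 9:7 hypothesis (Σ ratio = 16, N = 81):
  cyanogenic: 81 × 9/16 = 45.5625
  acyanogenic: 81 × 7/16 = 35.4375
Contribution of acyanogenic: (34 − 35.4375)² / 35.4375 = 0.0583

0.058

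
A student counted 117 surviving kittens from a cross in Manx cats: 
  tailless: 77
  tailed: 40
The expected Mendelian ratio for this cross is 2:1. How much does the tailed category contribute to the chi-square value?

0.026

Expected counts for N = 117 under a 2:1 ratio (total parts = 3):
  tailless: 117 × 2/3 = 78
  tailed: 117 × 1/3 = 39
Contribution of tailed: (40 − 39)² / 39 = 0.0256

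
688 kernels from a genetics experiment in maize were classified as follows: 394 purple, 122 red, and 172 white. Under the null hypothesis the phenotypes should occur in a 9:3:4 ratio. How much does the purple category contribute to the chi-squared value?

The 9:3:4 ratio has 16 parts, so with N = 688 the expected counts are:
  purple: 688 × 9/16 = 387
  red: 688 × 3/16 = 129
  white: 688 × 4/16 = 172
Contribution of purple: (394 − 387)² / 387 = 0.1266

0.127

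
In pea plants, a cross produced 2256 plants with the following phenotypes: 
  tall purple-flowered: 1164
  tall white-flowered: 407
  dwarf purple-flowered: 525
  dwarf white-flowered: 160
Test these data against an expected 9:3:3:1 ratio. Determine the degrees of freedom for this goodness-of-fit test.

3

A goodness-of-fit test with 4 phenotype classes has df = 4 − 1 = 3.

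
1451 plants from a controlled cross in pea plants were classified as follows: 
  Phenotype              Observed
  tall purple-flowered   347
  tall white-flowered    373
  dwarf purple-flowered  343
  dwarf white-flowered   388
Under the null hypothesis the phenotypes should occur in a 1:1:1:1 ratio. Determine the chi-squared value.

3.806

Under the 1:1:1:1 hypothesis (Σ ratio = 4, N = 1451):
  tall purple-flowered: 1451 × 1/4 = 362.75
  tall white-flowered: 1451 × 1/4 = 362.75
  dwarf purple-flowered: 1451 × 1/4 = 362.75
  dwarf white-flowered: 1451 × 1/4 = 362.75
χ² = Σ (O − E)² / E
  tall purple-flowered: (347 − 362.75)² / 362.75 = 0.6838
  tall white-flowered: (373 − 362.75)² / 362.75 = 0.2896
  dwarf purple-flowered: (343 − 362.75)² / 362.75 = 1.0753
  dwarf white-flowered: (388 − 362.75)² / 362.75 = 1.7576
χ² = 0.6838 + 0.2896 + 1.0753 + 1.7576 = 3.8063 ≈ 3.806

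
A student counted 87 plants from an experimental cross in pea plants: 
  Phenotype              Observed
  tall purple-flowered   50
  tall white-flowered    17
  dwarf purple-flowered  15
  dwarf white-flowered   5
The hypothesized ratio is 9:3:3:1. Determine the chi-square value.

Under the 9:3:3:1 hypothesis (Σ ratio = 16, N = 87):
  tall purple-flowered: 87 × 9/16 = 48.9375
  tall white-flowered: 87 × 3/16 = 16.3125
  dwarf purple-flowered: 87 × 3/16 = 16.3125
  dwarf white-flowered: 87 × 1/16 = 5.4375
χ² = Σ (O − E)² / E
  tall purple-flowered: (50 − 48.9375)² / 48.9375 = 0.0231
  tall white-flowered: (17 − 16.3125)² / 16.3125 = 0.0290
  dwarf purple-flowered: (15 − 16.3125)² / 16.3125 = 0.1056
  dwarf white-flowered: (5 − 5.4375)² / 5.4375 = 0.0352
χ² = 0.0231 + 0.0290 + 0.1056 + 0.0352 = 0.1929 ≈ 0.193

0.193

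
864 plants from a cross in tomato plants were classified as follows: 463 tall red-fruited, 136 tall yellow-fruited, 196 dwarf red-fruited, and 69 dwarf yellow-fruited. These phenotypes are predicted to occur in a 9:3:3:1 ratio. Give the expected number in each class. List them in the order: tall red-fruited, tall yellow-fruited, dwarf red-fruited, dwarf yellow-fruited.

486, 162, 162, 54

Under the 9:3:3:1 hypothesis (Σ ratio = 16, N = 864):
  tall red-fruited: 864 × 9/16 = 486
  tall yellow-fruited: 864 × 3/16 = 162
  dwarf red-fruited: 864 × 3/16 = 162
  dwarf yellow-fruited: 864 × 1/16 = 54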